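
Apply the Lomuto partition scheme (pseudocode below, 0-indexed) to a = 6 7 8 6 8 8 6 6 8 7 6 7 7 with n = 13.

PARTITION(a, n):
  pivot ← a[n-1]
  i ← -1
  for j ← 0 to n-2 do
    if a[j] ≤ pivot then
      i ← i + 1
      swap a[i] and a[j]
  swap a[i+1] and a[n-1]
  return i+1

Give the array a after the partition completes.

pivot=7, i=-1
j=0: 6≤7, i=0, swap(0,0) ⇒ 6 7 8 6 8 8 6 6 8 7 6 7 7
j=1: 7≤7, i=1, swap(1,1) ⇒ 6 7 8 6 8 8 6 6 8 7 6 7 7
j=2: 8>7, skip
j=3: 6≤7, i=2, swap(2,3) ⇒ 6 7 6 8 8 8 6 6 8 7 6 7 7
j=4: 8>7, skip
j=5: 8>7, skip
j=6: 6≤7, i=3, swap(3,6) ⇒ 6 7 6 6 8 8 8 6 8 7 6 7 7
j=7: 6≤7, i=4, swap(4,7) ⇒ 6 7 6 6 6 8 8 8 8 7 6 7 7
j=8: 8>7, skip
j=9: 7≤7, i=5, swap(5,9) ⇒ 6 7 6 6 6 7 8 8 8 8 6 7 7
j=10: 6≤7, i=6, swap(6,10) ⇒ 6 7 6 6 6 7 6 8 8 8 8 7 7
j=11: 7≤7, i=7, swap(7,11) ⇒ 6 7 6 6 6 7 6 7 8 8 8 8 7
swap(8,12) ⇒ 6 7 6 6 6 7 6 7 7 8 8 8 8; return 8

6 7 6 6 6 7 6 7 7 8 8 8 8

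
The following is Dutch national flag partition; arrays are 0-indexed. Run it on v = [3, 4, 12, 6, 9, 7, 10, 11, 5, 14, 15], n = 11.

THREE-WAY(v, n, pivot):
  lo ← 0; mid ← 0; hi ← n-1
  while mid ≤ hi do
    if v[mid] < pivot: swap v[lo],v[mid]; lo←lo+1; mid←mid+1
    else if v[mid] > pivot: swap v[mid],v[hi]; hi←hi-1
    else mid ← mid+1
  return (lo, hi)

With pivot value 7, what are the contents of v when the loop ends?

[3, 4, 5, 6, 7, 10, 11, 9, 14, 15, 12]

pivot = 7; lo=0, mid=0, hi=10
v[mid]=3<7: swap v[0],v[0]; lo=1,mid=1 → [3, 4, 12, 6, 9, 7, 10, 11, 5, 14, 15]
v[mid]=4<7: swap v[1],v[1]; lo=2,mid=2 → [3, 4, 12, 6, 9, 7, 10, 11, 5, 14, 15]
v[mid]=12>7: swap v[2],v[10]; hi=9 → [3, 4, 15, 6, 9, 7, 10, 11, 5, 14, 12]
v[mid]=15>7: swap v[2],v[9]; hi=8 → [3, 4, 14, 6, 9, 7, 10, 11, 5, 15, 12]
v[mid]=14>7: swap v[2],v[8]; hi=7 → [3, 4, 5, 6, 9, 7, 10, 11, 14, 15, 12]
v[mid]=5<7: swap v[2],v[2]; lo=3,mid=3 → [3, 4, 5, 6, 9, 7, 10, 11, 14, 15, 12]
v[mid]=6<7: swap v[3],v[3]; lo=4,mid=4 → [3, 4, 5, 6, 9, 7, 10, 11, 14, 15, 12]
v[mid]=9>7: swap v[4],v[7]; hi=6 → [3, 4, 5, 6, 11, 7, 10, 9, 14, 15, 12]
v[mid]=11>7: swap v[4],v[6]; hi=5 → [3, 4, 5, 6, 10, 7, 11, 9, 14, 15, 12]
v[mid]=10>7: swap v[4],v[5]; hi=4 → [3, 4, 5, 6, 7, 10, 11, 9, 14, 15, 12]
v[mid]=7=7: mid=5
end: lo=4, hi=4; v = [3, 4, 5, 6, 7, 10, 11, 9, 14, 15, 12]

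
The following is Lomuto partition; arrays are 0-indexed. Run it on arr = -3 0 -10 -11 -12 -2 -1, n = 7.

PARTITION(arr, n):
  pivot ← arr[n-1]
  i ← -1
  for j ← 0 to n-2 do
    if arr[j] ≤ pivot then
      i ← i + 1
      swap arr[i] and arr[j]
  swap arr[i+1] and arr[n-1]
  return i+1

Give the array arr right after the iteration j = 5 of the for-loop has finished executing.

pivot = arr[6] = -1; i = -1
j=0: arr[0]=-3 ≤ -1 → i=0, swap arr[0],arr[0] (no change) → -3 0 -10 -11 -12 -2 -1
j=1: arr[1]=0 > -1 → no swap
j=2: arr[2]=-10 ≤ -1 → i=1, swap arr[1],arr[2] → -3 -10 0 -11 -12 -2 -1
j=3: arr[3]=-11 ≤ -1 → i=2, swap arr[2],arr[3] → -3 -10 -11 0 -12 -2 -1
j=4: arr[4]=-12 ≤ -1 → i=3, swap arr[3],arr[4] → -3 -10 -11 -12 0 -2 -1
j=5: arr[5]=-2 ≤ -1 → i=4, swap arr[4],arr[5] → -3 -10 -11 -12 -2 0 -1
(after j=5) arr = -3 -10 -11 -12 -2 0 -1

-3 -10 -11 -12 -2 0 -1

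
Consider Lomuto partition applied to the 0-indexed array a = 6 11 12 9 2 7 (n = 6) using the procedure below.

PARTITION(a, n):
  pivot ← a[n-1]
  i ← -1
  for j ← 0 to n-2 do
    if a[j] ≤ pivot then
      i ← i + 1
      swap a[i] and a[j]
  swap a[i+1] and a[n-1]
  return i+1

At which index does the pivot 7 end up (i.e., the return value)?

pivot = a[5] = 7; i = -1
j=0: a[0]=6 ≤ 7 → i=0, swap a[0],a[0] (no change) → 6 11 12 9 2 7
j=1: a[1]=11 > 7 → no swap
j=2: a[2]=12 > 7 → no swap
j=3: a[3]=9 > 7 → no swap
j=4: a[4]=2 ≤ 7 → i=1, swap a[1],a[4] → 6 2 12 9 11 7
final swap a[2],a[5] → 6 2 7 9 11 12; return 2

2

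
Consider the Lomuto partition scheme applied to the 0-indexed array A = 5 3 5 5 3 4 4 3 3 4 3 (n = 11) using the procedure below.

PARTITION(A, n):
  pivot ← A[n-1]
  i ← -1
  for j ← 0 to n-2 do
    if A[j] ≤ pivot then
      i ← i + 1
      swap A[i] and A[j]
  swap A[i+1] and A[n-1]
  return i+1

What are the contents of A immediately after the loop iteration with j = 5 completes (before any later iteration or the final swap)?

3 3 5 5 5 4 4 3 3 4 3

pivot = A[10] = 3; i = -1
j=0: A[0]=5 > 3 → no swap
j=1: A[1]=3 ≤ 3 → i=0, swap A[0],A[1] → 3 5 5 5 3 4 4 3 3 4 3
j=2: A[2]=5 > 3 → no swap
j=3: A[3]=5 > 3 → no swap
j=4: A[4]=3 ≤ 3 → i=1, swap A[1],A[4] → 3 3 5 5 5 4 4 3 3 4 3
j=5: A[5]=4 > 3 → no swap
(after j=5) A = 3 3 5 5 5 4 4 3 3 4 3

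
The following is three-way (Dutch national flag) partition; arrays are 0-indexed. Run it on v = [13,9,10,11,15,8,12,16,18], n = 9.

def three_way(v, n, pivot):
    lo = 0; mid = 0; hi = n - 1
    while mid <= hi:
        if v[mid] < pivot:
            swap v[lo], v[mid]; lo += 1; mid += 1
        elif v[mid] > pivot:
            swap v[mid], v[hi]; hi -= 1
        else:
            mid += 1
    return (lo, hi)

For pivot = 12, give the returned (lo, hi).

lo=0 mid=0 hi=8
13>12: swap(0,8), hi=7 ⇒ [18,9,10,11,15,8,12,16,13]
18>12: swap(0,7), hi=6 ⇒ [16,9,10,11,15,8,12,18,13]
16>12: swap(0,6), hi=5 ⇒ [12,9,10,11,15,8,16,18,13]
12=12: mid=1
9<12: swap(0,1), lo=1 mid=2 ⇒ [9,12,10,11,15,8,16,18,13]
10<12: swap(1,2), lo=2 mid=3 ⇒ [9,10,12,11,15,8,16,18,13]
11<12: swap(2,3), lo=3 mid=4 ⇒ [9,10,11,12,15,8,16,18,13]
15>12: swap(4,5), hi=4 ⇒ [9,10,11,12,8,15,16,18,13]
8<12: swap(3,4), lo=4 mid=5 ⇒ [9,10,11,8,12,15,16,18,13]
done. lo=4 hi=4; v=[9,10,11,8,12,15,16,18,13]

(4, 4)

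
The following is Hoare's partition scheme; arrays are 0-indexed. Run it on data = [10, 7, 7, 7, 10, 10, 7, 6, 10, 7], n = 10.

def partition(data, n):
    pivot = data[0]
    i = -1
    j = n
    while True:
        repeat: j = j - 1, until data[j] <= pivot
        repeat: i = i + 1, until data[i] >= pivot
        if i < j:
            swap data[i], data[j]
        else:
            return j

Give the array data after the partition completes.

[7, 7, 7, 7, 10, 6, 7, 10, 10, 10]

pivot = data[0] = 10; i = -1, j = 10
j→9 (data[9]=7≤10), i→0 (data[0]=10≥10); i<j, swap → [7, 7, 7, 7, 10, 10, 7, 6, 10, 10]
j→8 (data[8]=10≤10), i→4 (data[4]=10≥10); i<j, swap → [7, 7, 7, 7, 10, 10, 7, 6, 10, 10]
j→7 (data[7]=6≤10), i→5 (data[5]=10≥10); i<j, swap → [7, 7, 7, 7, 10, 6, 7, 10, 10, 10]
j→6, i→7; i≥j, return j=6. data = [7, 7, 7, 7, 10, 6, 7, 10, 10, 10]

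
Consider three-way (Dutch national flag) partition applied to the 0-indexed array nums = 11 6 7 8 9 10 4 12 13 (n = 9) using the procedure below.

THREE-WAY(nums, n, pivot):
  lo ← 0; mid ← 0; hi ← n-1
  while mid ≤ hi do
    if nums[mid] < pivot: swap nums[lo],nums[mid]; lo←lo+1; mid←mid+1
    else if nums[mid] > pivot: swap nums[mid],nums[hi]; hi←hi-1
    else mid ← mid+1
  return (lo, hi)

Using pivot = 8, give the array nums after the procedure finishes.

lo=0 mid=0 hi=8
11>8: swap(0,8), hi=7 ⇒ 13 6 7 8 9 10 4 12 11
13>8: swap(0,7), hi=6 ⇒ 12 6 7 8 9 10 4 13 11
12>8: swap(0,6), hi=5 ⇒ 4 6 7 8 9 10 12 13 11
4<8: swap(0,0), lo=1 mid=1 ⇒ 4 6 7 8 9 10 12 13 11
6<8: swap(1,1), lo=2 mid=2 ⇒ 4 6 7 8 9 10 12 13 11
7<8: swap(2,2), lo=3 mid=3 ⇒ 4 6 7 8 9 10 12 13 11
8=8: mid=4
9>8: swap(4,5), hi=4 ⇒ 4 6 7 8 10 9 12 13 11
10>8: swap(4,4), hi=3 ⇒ 4 6 7 8 10 9 12 13 11
done. lo=3 hi=3; nums=4 6 7 8 10 9 12 13 11

4 6 7 8 10 9 12 13 11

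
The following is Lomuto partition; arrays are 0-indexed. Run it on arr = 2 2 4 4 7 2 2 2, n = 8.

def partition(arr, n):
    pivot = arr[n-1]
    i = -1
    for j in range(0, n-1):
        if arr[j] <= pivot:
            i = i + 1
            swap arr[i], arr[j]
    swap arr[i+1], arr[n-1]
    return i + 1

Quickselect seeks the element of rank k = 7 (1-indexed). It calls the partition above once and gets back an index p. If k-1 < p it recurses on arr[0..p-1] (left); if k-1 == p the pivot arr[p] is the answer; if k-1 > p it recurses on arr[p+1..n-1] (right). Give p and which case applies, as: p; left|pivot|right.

4; right

pivot = arr[7] = 2; i = -1
j=0: arr[0]=2 ≤ 2 → i=0, swap arr[0],arr[0] (no change) → 2 2 4 4 7 2 2 2
j=1: arr[1]=2 ≤ 2 → i=1, swap arr[1],arr[1] (no change) → 2 2 4 4 7 2 2 2
j=2: arr[2]=4 > 2 → no swap
j=3: arr[3]=4 > 2 → no swap
j=4: arr[4]=7 > 2 → no swap
j=5: arr[5]=2 ≤ 2 → i=2, swap arr[2],arr[5] → 2 2 2 4 7 4 2 2
j=6: arr[6]=2 ≤ 2 → i=3, swap arr[3],arr[6] → 2 2 2 2 7 4 4 2
final swap arr[4],arr[7] → 2 2 2 2 2 4 4 7; return 4
p = 4; k-1 = 6 > 4 ⇒ right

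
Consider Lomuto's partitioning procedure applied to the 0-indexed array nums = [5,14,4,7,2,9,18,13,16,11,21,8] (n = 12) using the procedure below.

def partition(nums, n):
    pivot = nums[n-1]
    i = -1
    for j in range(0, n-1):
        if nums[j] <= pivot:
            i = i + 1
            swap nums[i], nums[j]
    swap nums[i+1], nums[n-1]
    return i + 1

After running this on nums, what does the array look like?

pivot = nums[11] = 8; i = -1
j=0: nums[0]=5 ≤ 8 → i=0, swap nums[0],nums[0] (no change) → [5,14,4,7,2,9,18,13,16,11,21,8]
j=1: nums[1]=14 > 8 → no swap
j=2: nums[2]=4 ≤ 8 → i=1, swap nums[1],nums[2] → [5,4,14,7,2,9,18,13,16,11,21,8]
j=3: nums[3]=7 ≤ 8 → i=2, swap nums[2],nums[3] → [5,4,7,14,2,9,18,13,16,11,21,8]
j=4: nums[4]=2 ≤ 8 → i=3, swap nums[3],nums[4] → [5,4,7,2,14,9,18,13,16,11,21,8]
j=5: nums[5]=9 > 8 → no swap
j=6: nums[6]=18 > 8 → no swap
j=7: nums[7]=13 > 8 → no swap
j=8: nums[8]=16 > 8 → no swap
j=9: nums[9]=11 > 8 → no swap
j=10: nums[10]=21 > 8 → no swap
final swap nums[4],nums[11] → [5,4,7,2,8,9,18,13,16,11,21,14]; return 4

[5,4,7,2,8,9,18,13,16,11,21,14]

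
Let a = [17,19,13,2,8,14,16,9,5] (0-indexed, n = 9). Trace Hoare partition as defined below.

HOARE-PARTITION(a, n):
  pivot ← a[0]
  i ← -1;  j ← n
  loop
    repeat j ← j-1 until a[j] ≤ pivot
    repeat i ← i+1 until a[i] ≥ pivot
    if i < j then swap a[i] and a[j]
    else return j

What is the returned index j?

6

pivot = a[0] = 17; i = -1, j = 9
j→8 (a[8]=5≤17), i→0 (a[0]=17≥17); i<j, swap → [5,19,13,2,8,14,16,9,17]
j→7 (a[7]=9≤17), i→1 (a[1]=19≥17); i<j, swap → [5,9,13,2,8,14,16,19,17]
j→6, i→7; i≥j, return j=6. a = [5,9,13,2,8,14,16,19,17]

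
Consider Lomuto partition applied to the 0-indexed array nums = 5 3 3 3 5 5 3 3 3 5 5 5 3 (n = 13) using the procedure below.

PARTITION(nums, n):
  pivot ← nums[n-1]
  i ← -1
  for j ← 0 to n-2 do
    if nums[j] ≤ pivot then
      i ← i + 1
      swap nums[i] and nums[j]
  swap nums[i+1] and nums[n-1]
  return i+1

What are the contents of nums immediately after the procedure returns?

3 3 3 3 3 3 3 5 5 5 5 5 5

pivot = nums[12] = 3; i = -1
j=0: nums[0]=5 > 3 → no swap
j=1: nums[1]=3 ≤ 3 → i=0, swap nums[0],nums[1] → 3 5 3 3 5 5 3 3 3 5 5 5 3
j=2: nums[2]=3 ≤ 3 → i=1, swap nums[1],nums[2] → 3 3 5 3 5 5 3 3 3 5 5 5 3
j=3: nums[3]=3 ≤ 3 → i=2, swap nums[2],nums[3] → 3 3 3 5 5 5 3 3 3 5 5 5 3
j=4: nums[4]=5 > 3 → no swap
j=5: nums[5]=5 > 3 → no swap
j=6: nums[6]=3 ≤ 3 → i=3, swap nums[3],nums[6] → 3 3 3 3 5 5 5 3 3 5 5 5 3
j=7: nums[7]=3 ≤ 3 → i=4, swap nums[4],nums[7] → 3 3 3 3 3 5 5 5 3 5 5 5 3
j=8: nums[8]=3 ≤ 3 → i=5, swap nums[5],nums[8] → 3 3 3 3 3 3 5 5 5 5 5 5 3
j=9: nums[9]=5 > 3 → no swap
j=10: nums[10]=5 > 3 → no swap
j=11: nums[11]=5 > 3 → no swap
final swap nums[6],nums[12] → 3 3 3 3 3 3 3 5 5 5 5 5 5; return 6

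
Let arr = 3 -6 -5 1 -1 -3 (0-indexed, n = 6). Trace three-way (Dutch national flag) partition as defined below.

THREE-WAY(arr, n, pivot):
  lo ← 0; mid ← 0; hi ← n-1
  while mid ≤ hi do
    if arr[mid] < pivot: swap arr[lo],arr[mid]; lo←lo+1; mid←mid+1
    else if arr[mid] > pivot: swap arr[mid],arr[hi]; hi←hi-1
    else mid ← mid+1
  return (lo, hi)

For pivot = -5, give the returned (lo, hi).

pivot = -5; lo=0, mid=0, hi=5
arr[mid]=3>-5: swap arr[0],arr[5]; hi=4 → -3 -6 -5 1 -1 3
arr[mid]=-3>-5: swap arr[0],arr[4]; hi=3 → -1 -6 -5 1 -3 3
arr[mid]=-1>-5: swap arr[0],arr[3]; hi=2 → 1 -6 -5 -1 -3 3
arr[mid]=1>-5: swap arr[0],arr[2]; hi=1 → -5 -6 1 -1 -3 3
arr[mid]=-5=-5: mid=1
arr[mid]=-6<-5: swap arr[0],arr[1]; lo=1,mid=2 → -6 -5 1 -1 -3 3
end: lo=1, hi=1; arr = -6 -5 1 -1 -3 3

(1, 1)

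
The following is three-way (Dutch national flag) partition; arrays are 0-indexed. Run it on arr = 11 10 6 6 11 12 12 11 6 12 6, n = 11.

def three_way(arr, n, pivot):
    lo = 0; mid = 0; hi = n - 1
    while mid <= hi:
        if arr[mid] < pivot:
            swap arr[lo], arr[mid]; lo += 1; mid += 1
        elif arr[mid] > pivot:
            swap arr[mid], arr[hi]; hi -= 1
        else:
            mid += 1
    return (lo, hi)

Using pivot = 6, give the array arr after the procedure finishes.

6 6 6 6 12 12 11 11 12 10 11

pivot = 6; lo=0, mid=0, hi=10
arr[mid]=11>6: swap arr[0],arr[10]; hi=9 → 6 10 6 6 11 12 12 11 6 12 11
arr[mid]=6=6: mid=1
arr[mid]=10>6: swap arr[1],arr[9]; hi=8 → 6 12 6 6 11 12 12 11 6 10 11
arr[mid]=12>6: swap arr[1],arr[8]; hi=7 → 6 6 6 6 11 12 12 11 12 10 11
arr[mid]=6=6: mid=2
arr[mid]=6=6: mid=3
arr[mid]=6=6: mid=4
arr[mid]=11>6: swap arr[4],arr[7]; hi=6 → 6 6 6 6 11 12 12 11 12 10 11
arr[mid]=11>6: swap arr[4],arr[6]; hi=5 → 6 6 6 6 12 12 11 11 12 10 11
arr[mid]=12>6: swap arr[4],arr[5]; hi=4 → 6 6 6 6 12 12 11 11 12 10 11
arr[mid]=12>6: swap arr[4],arr[4]; hi=3 → 6 6 6 6 12 12 11 11 12 10 11
end: lo=0, hi=3; arr = 6 6 6 6 12 12 11 11 12 10 11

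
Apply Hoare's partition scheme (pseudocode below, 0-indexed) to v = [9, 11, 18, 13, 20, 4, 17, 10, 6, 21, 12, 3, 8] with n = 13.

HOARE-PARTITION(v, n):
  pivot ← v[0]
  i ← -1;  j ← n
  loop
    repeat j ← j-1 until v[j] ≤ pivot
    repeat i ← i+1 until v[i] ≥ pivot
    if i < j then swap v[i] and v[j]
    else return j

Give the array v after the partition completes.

[8, 3, 6, 4, 20, 13, 17, 10, 18, 21, 12, 11, 9]

pivot = v[0] = 9; i = -1, j = 13
j→12 (v[12]=8≤9), i→0 (v[0]=9≥9); i<j, swap → [8, 11, 18, 13, 20, 4, 17, 10, 6, 21, 12, 3, 9]
j→11 (v[11]=3≤9), i→1 (v[1]=11≥9); i<j, swap → [8, 3, 18, 13, 20, 4, 17, 10, 6, 21, 12, 11, 9]
j→8 (v[8]=6≤9), i→2 (v[2]=18≥9); i<j, swap → [8, 3, 6, 13, 20, 4, 17, 10, 18, 21, 12, 11, 9]
j→5 (v[5]=4≤9), i→3 (v[3]=13≥9); i<j, swap → [8, 3, 6, 4, 20, 13, 17, 10, 18, 21, 12, 11, 9]
j→3, i→4; i≥j, return j=3. v = [8, 3, 6, 4, 20, 13, 17, 10, 18, 21, 12, 11, 9]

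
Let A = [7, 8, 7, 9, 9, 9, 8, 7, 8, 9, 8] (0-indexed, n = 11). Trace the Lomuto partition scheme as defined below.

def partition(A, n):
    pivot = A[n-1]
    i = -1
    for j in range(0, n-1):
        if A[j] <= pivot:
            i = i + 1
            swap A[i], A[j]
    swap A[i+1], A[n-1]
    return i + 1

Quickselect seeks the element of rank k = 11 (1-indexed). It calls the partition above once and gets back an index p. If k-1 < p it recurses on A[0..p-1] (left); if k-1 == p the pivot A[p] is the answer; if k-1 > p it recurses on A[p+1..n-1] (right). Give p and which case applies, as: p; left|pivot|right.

6; right

pivot = A[10] = 8; i = -1
j=0: A[0]=7 ≤ 8 → i=0, swap A[0],A[0] (no change) → [7, 8, 7, 9, 9, 9, 8, 7, 8, 9, 8]
j=1: A[1]=8 ≤ 8 → i=1, swap A[1],A[1] (no change) → [7, 8, 7, 9, 9, 9, 8, 7, 8, 9, 8]
j=2: A[2]=7 ≤ 8 → i=2, swap A[2],A[2] (no change) → [7, 8, 7, 9, 9, 9, 8, 7, 8, 9, 8]
j=3: A[3]=9 > 8 → no swap
j=4: A[4]=9 > 8 → no swap
j=5: A[5]=9 > 8 → no swap
j=6: A[6]=8 ≤ 8 → i=3, swap A[3],A[6] → [7, 8, 7, 8, 9, 9, 9, 7, 8, 9, 8]
j=7: A[7]=7 ≤ 8 → i=4, swap A[4],A[7] → [7, 8, 7, 8, 7, 9, 9, 9, 8, 9, 8]
j=8: A[8]=8 ≤ 8 → i=5, swap A[5],A[8] → [7, 8, 7, 8, 7, 8, 9, 9, 9, 9, 8]
j=9: A[9]=9 > 8 → no swap
final swap A[6],A[10] → [7, 8, 7, 8, 7, 8, 8, 9, 9, 9, 9]; return 6
p = 6; k-1 = 10 > 6 ⇒ right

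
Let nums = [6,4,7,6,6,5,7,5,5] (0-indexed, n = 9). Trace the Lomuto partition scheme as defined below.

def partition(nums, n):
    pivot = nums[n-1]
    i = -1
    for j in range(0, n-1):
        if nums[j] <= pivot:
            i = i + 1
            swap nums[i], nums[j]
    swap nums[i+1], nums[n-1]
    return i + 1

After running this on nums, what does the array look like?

pivot = nums[8] = 5; i = -1
j=0: nums[0]=6 > 5 → no swap
j=1: nums[1]=4 ≤ 5 → i=0, swap nums[0],nums[1] → [4,6,7,6,6,5,7,5,5]
j=2: nums[2]=7 > 5 → no swap
j=3: nums[3]=6 > 5 → no swap
j=4: nums[4]=6 > 5 → no swap
j=5: nums[5]=5 ≤ 5 → i=1, swap nums[1],nums[5] → [4,5,7,6,6,6,7,5,5]
j=6: nums[6]=7 > 5 → no swap
j=7: nums[7]=5 ≤ 5 → i=2, swap nums[2],nums[7] → [4,5,5,6,6,6,7,7,5]
final swap nums[3],nums[8] → [4,5,5,5,6,6,7,7,6]; return 3

[4,5,5,5,6,6,7,7,6]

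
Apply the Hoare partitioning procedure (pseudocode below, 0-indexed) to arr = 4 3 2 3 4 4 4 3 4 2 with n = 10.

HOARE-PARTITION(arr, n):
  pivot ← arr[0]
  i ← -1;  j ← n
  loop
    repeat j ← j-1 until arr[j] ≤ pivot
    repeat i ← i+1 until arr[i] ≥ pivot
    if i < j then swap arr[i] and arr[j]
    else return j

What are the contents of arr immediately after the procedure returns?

pivot=4
j stops at 9 (2), i stops at 0 (4); swap ⇒ 2 3 2 3 4 4 4 3 4 4
j stops at 8 (4), i stops at 4 (4); swap ⇒ 2 3 2 3 4 4 4 3 4 4
j stops at 7 (3), i stops at 5 (4); swap ⇒ 2 3 2 3 4 3 4 4 4 4
j stops at 6, i stops at 6; i≥j ⇒ return 6. arr=2 3 2 3 4 3 4 4 4 4

2 3 2 3 4 3 4 4 4 4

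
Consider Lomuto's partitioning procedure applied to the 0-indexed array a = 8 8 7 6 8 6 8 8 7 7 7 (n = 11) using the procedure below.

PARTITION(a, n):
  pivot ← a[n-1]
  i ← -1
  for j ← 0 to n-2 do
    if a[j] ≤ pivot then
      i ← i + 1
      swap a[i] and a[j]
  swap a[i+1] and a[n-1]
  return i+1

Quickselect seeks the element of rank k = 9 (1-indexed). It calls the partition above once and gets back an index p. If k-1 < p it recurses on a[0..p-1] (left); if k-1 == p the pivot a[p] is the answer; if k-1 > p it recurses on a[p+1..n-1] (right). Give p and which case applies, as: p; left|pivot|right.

pivot=7, i=-1
j=0: 8>7, skip
j=1: 8>7, skip
j=2: 7≤7, i=0, swap(0,2) ⇒ 7 8 8 6 8 6 8 8 7 7 7
j=3: 6≤7, i=1, swap(1,3) ⇒ 7 6 8 8 8 6 8 8 7 7 7
j=4: 8>7, skip
j=5: 6≤7, i=2, swap(2,5) ⇒ 7 6 6 8 8 8 8 8 7 7 7
j=6: 8>7, skip
j=7: 8>7, skip
j=8: 7≤7, i=3, swap(3,8) ⇒ 7 6 6 7 8 8 8 8 8 7 7
j=9: 7≤7, i=4, swap(4,9) ⇒ 7 6 6 7 7 8 8 8 8 8 7
swap(5,10) ⇒ 7 6 6 7 7 7 8 8 8 8 8; return 5
p = 5; k-1 = 8 > 5 ⇒ right

5; right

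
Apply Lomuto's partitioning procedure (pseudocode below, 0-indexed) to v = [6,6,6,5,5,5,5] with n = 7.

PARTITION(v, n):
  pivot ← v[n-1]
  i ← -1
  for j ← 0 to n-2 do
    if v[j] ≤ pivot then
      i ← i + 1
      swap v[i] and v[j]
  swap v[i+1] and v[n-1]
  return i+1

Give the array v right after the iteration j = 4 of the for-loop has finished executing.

pivot=5, i=-1
j=0: 6>5, skip
j=1: 6>5, skip
j=2: 6>5, skip
j=3: 5≤5, i=0, swap(0,3) ⇒ [5,6,6,6,5,5,5]
j=4: 5≤5, i=1, swap(1,4) ⇒ [5,5,6,6,6,5,5]
(after j=4) v = [5,5,6,6,6,5,5]

[5,5,6,6,6,5,5]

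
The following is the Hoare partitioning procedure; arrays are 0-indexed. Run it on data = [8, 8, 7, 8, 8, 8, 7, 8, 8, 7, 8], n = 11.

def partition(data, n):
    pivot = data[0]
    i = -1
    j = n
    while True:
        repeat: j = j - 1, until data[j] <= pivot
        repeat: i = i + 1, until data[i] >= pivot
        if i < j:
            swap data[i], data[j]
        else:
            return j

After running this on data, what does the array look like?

pivot=8
j stops at 10 (8), i stops at 0 (8); swap ⇒ [8, 8, 7, 8, 8, 8, 7, 8, 8, 7, 8]
j stops at 9 (7), i stops at 1 (8); swap ⇒ [8, 7, 7, 8, 8, 8, 7, 8, 8, 8, 8]
j stops at 8 (8), i stops at 3 (8); swap ⇒ [8, 7, 7, 8, 8, 8, 7, 8, 8, 8, 8]
j stops at 7 (8), i stops at 4 (8); swap ⇒ [8, 7, 7, 8, 8, 8, 7, 8, 8, 8, 8]
j stops at 6 (7), i stops at 5 (8); swap ⇒ [8, 7, 7, 8, 8, 7, 8, 8, 8, 8, 8]
j stops at 5, i stops at 6; i≥j ⇒ return 5. data=[8, 7, 7, 8, 8, 7, 8, 8, 8, 8, 8]

[8, 7, 7, 8, 8, 7, 8, 8, 8, 8, 8]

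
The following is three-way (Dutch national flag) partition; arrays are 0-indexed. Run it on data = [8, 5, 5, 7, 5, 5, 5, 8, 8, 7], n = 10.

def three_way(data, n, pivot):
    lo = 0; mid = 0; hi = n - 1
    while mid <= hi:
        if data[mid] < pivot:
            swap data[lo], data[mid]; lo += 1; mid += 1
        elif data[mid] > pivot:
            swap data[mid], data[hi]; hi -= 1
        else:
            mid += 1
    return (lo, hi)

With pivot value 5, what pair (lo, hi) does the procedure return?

lo=0 mid=0 hi=9
8>5: swap(0,9), hi=8 ⇒ [7, 5, 5, 7, 5, 5, 5, 8, 8, 8]
7>5: swap(0,8), hi=7 ⇒ [8, 5, 5, 7, 5, 5, 5, 8, 7, 8]
8>5: swap(0,7), hi=6 ⇒ [8, 5, 5, 7, 5, 5, 5, 8, 7, 8]
8>5: swap(0,6), hi=5 ⇒ [5, 5, 5, 7, 5, 5, 8, 8, 7, 8]
5=5: mid=1
5=5: mid=2
5=5: mid=3
7>5: swap(3,5), hi=4 ⇒ [5, 5, 5, 5, 5, 7, 8, 8, 7, 8]
5=5: mid=4
5=5: mid=5
done. lo=0 hi=4; data=[5, 5, 5, 5, 5, 7, 8, 8, 7, 8]

(0, 4)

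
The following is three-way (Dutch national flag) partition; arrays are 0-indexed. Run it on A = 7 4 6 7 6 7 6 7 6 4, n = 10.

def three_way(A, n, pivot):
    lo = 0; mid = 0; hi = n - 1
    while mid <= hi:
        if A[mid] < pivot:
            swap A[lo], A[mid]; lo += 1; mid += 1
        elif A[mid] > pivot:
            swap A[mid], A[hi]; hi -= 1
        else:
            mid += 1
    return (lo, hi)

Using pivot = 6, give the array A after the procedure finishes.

4 4 6 6 6 6 7 7 7 7

pivot = 6; lo=0, mid=0, hi=9
A[mid]=7>6: swap A[0],A[9]; hi=8 → 4 4 6 7 6 7 6 7 6 7
A[mid]=4<6: swap A[0],A[0]; lo=1,mid=1 → 4 4 6 7 6 7 6 7 6 7
A[mid]=4<6: swap A[1],A[1]; lo=2,mid=2 → 4 4 6 7 6 7 6 7 6 7
A[mid]=6=6: mid=3
A[mid]=7>6: swap A[3],A[8]; hi=7 → 4 4 6 6 6 7 6 7 7 7
A[mid]=6=6: mid=4
A[mid]=6=6: mid=5
A[mid]=7>6: swap A[5],A[7]; hi=6 → 4 4 6 6 6 7 6 7 7 7
A[mid]=7>6: swap A[5],A[6]; hi=5 → 4 4 6 6 6 6 7 7 7 7
A[mid]=6=6: mid=6
end: lo=2, hi=5; A = 4 4 6 6 6 6 7 7 7 7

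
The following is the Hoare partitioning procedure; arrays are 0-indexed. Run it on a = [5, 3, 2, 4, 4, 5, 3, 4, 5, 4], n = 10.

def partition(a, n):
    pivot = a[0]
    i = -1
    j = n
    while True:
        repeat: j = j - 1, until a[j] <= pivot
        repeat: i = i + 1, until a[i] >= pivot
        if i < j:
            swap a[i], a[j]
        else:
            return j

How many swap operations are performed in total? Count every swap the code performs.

pivot=5
j stops at 9 (4), i stops at 0 (5); swap ⇒ [4, 3, 2, 4, 4, 5, 3, 4, 5, 5]
j stops at 8 (5), i stops at 5 (5); swap ⇒ [4, 3, 2, 4, 4, 5, 3, 4, 5, 5]
j stops at 7, i stops at 8; i≥j ⇒ return 7. a=[4, 3, 2, 4, 4, 5, 3, 4, 5, 5]

2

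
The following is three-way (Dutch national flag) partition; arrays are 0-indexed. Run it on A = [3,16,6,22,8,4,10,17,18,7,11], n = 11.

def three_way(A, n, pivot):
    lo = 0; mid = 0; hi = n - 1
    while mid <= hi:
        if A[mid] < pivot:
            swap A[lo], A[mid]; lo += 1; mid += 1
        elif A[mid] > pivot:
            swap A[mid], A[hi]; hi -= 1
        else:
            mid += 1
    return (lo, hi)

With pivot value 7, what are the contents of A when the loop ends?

lo=0 mid=0 hi=10
3<7: swap(0,0), lo=1 mid=1 ⇒ [3,16,6,22,8,4,10,17,18,7,11]
16>7: swap(1,10), hi=9 ⇒ [3,11,6,22,8,4,10,17,18,7,16]
11>7: swap(1,9), hi=8 ⇒ [3,7,6,22,8,4,10,17,18,11,16]
7=7: mid=2
6<7: swap(1,2), lo=2 mid=3 ⇒ [3,6,7,22,8,4,10,17,18,11,16]
22>7: swap(3,8), hi=7 ⇒ [3,6,7,18,8,4,10,17,22,11,16]
18>7: swap(3,7), hi=6 ⇒ [3,6,7,17,8,4,10,18,22,11,16]
17>7: swap(3,6), hi=5 ⇒ [3,6,7,10,8,4,17,18,22,11,16]
10>7: swap(3,5), hi=4 ⇒ [3,6,7,4,8,10,17,18,22,11,16]
4<7: swap(2,3), lo=3 mid=4 ⇒ [3,6,4,7,8,10,17,18,22,11,16]
8>7: swap(4,4), hi=3 ⇒ [3,6,4,7,8,10,17,18,22,11,16]
done. lo=3 hi=3; A=[3,6,4,7,8,10,17,18,22,11,16]

[3,6,4,7,8,10,17,18,22,11,16]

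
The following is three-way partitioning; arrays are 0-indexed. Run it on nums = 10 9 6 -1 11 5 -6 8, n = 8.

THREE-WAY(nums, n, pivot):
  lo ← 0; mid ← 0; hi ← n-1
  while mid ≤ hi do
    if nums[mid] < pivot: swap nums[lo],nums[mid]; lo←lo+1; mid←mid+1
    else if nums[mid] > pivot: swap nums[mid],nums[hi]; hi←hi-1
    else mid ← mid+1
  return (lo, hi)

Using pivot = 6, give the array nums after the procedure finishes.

lo=0 mid=0 hi=7
10>6: swap(0,7), hi=6 ⇒ 8 9 6 -1 11 5 -6 10
8>6: swap(0,6), hi=5 ⇒ -6 9 6 -1 11 5 8 10
-6<6: swap(0,0), lo=1 mid=1 ⇒ -6 9 6 -1 11 5 8 10
9>6: swap(1,5), hi=4 ⇒ -6 5 6 -1 11 9 8 10
5<6: swap(1,1), lo=2 mid=2 ⇒ -6 5 6 -1 11 9 8 10
6=6: mid=3
-1<6: swap(2,3), lo=3 mid=4 ⇒ -6 5 -1 6 11 9 8 10
11>6: swap(4,4), hi=3 ⇒ -6 5 -1 6 11 9 8 10
done. lo=3 hi=3; nums=-6 5 -1 6 11 9 8 10

-6 5 -1 6 11 9 8 10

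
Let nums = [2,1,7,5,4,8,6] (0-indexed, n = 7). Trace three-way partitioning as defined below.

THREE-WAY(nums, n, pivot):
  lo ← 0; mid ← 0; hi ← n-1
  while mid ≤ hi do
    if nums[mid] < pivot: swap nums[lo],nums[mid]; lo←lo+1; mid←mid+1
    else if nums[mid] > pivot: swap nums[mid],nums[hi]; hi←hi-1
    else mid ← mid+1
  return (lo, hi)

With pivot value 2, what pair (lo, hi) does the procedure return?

(1, 1)

lo=0 mid=0 hi=6
2=2: mid=1
1<2: swap(0,1), lo=1 mid=2 ⇒ [1,2,7,5,4,8,6]
7>2: swap(2,6), hi=5 ⇒ [1,2,6,5,4,8,7]
6>2: swap(2,5), hi=4 ⇒ [1,2,8,5,4,6,7]
8>2: swap(2,4), hi=3 ⇒ [1,2,4,5,8,6,7]
4>2: swap(2,3), hi=2 ⇒ [1,2,5,4,8,6,7]
5>2: swap(2,2), hi=1 ⇒ [1,2,5,4,8,6,7]
done. lo=1 hi=1; nums=[1,2,5,4,8,6,7]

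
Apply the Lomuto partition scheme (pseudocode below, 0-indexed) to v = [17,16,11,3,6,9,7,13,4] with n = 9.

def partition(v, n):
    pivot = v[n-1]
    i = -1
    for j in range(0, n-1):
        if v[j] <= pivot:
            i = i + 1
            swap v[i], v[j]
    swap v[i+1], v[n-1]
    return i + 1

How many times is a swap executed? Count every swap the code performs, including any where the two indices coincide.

2

pivot = v[8] = 4; i = -1
j=0: v[0]=17 > 4 → no swap
j=1: v[1]=16 > 4 → no swap
j=2: v[2]=11 > 4 → no swap
j=3: v[3]=3 ≤ 4 → i=0, swap v[0],v[3] → [3,16,11,17,6,9,7,13,4]
j=4: v[4]=6 > 4 → no swap
j=5: v[5]=9 > 4 → no swap
j=6: v[6]=7 > 4 → no swap
j=7: v[7]=13 > 4 → no swap
final swap v[1],v[8] → [3,4,11,17,6,9,7,13,16]; return 1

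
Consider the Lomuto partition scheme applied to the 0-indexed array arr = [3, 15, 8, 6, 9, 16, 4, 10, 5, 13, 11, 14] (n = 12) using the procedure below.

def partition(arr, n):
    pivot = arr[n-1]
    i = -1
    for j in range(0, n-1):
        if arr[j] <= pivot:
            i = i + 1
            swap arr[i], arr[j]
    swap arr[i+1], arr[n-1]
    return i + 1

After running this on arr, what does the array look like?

pivot=14, i=-1
j=0: 3≤14, i=0, swap(0,0) ⇒ [3, 15, 8, 6, 9, 16, 4, 10, 5, 13, 11, 14]
j=1: 15>14, skip
j=2: 8≤14, i=1, swap(1,2) ⇒ [3, 8, 15, 6, 9, 16, 4, 10, 5, 13, 11, 14]
j=3: 6≤14, i=2, swap(2,3) ⇒ [3, 8, 6, 15, 9, 16, 4, 10, 5, 13, 11, 14]
j=4: 9≤14, i=3, swap(3,4) ⇒ [3, 8, 6, 9, 15, 16, 4, 10, 5, 13, 11, 14]
j=5: 16>14, skip
j=6: 4≤14, i=4, swap(4,6) ⇒ [3, 8, 6, 9, 4, 16, 15, 10, 5, 13, 11, 14]
j=7: 10≤14, i=5, swap(5,7) ⇒ [3, 8, 6, 9, 4, 10, 15, 16, 5, 13, 11, 14]
j=8: 5≤14, i=6, swap(6,8) ⇒ [3, 8, 6, 9, 4, 10, 5, 16, 15, 13, 11, 14]
j=9: 13≤14, i=7, swap(7,9) ⇒ [3, 8, 6, 9, 4, 10, 5, 13, 15, 16, 11, 14]
j=10: 11≤14, i=8, swap(8,10) ⇒ [3, 8, 6, 9, 4, 10, 5, 13, 11, 16, 15, 14]
swap(9,11) ⇒ [3, 8, 6, 9, 4, 10, 5, 13, 11, 14, 15, 16]; return 9

[3, 8, 6, 9, 4, 10, 5, 13, 11, 14, 15, 16]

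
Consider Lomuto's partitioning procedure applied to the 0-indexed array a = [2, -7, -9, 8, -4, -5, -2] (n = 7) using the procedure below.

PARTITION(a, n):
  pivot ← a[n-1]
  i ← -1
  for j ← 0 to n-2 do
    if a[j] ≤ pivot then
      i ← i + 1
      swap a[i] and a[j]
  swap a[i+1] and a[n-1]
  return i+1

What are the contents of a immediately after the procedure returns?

[-7, -9, -4, -5, -2, 8, 2]

pivot=-2, i=-1
j=0: 2>-2, skip
j=1: -7≤-2, i=0, swap(0,1) ⇒ [-7, 2, -9, 8, -4, -5, -2]
j=2: -9≤-2, i=1, swap(1,2) ⇒ [-7, -9, 2, 8, -4, -5, -2]
j=3: 8>-2, skip
j=4: -4≤-2, i=2, swap(2,4) ⇒ [-7, -9, -4, 8, 2, -5, -2]
j=5: -5≤-2, i=3, swap(3,5) ⇒ [-7, -9, -4, -5, 2, 8, -2]
swap(4,6) ⇒ [-7, -9, -4, -5, -2, 8, 2]; return 4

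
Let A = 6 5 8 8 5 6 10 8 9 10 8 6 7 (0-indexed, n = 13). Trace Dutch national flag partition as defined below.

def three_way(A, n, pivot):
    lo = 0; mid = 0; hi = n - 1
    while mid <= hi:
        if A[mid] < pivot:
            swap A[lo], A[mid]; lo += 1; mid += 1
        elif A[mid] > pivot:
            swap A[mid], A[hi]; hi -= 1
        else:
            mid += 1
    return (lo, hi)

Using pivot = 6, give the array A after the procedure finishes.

5 5 6 6 6 10 8 9 10 8 8 7 8

pivot = 6; lo=0, mid=0, hi=12
A[mid]=6=6: mid=1
A[mid]=5<6: swap A[0],A[1]; lo=1,mid=2 → 5 6 8 8 5 6 10 8 9 10 8 6 7
A[mid]=8>6: swap A[2],A[12]; hi=11 → 5 6 7 8 5 6 10 8 9 10 8 6 8
A[mid]=7>6: swap A[2],A[11]; hi=10 → 5 6 6 8 5 6 10 8 9 10 8 7 8
A[mid]=6=6: mid=3
A[mid]=8>6: swap A[3],A[10]; hi=9 → 5 6 6 8 5 6 10 8 9 10 8 7 8
A[mid]=8>6: swap A[3],A[9]; hi=8 → 5 6 6 10 5 6 10 8 9 8 8 7 8
A[mid]=10>6: swap A[3],A[8]; hi=7 → 5 6 6 9 5 6 10 8 10 8 8 7 8
A[mid]=9>6: swap A[3],A[7]; hi=6 → 5 6 6 8 5 6 10 9 10 8 8 7 8
A[mid]=8>6: swap A[3],A[6]; hi=5 → 5 6 6 10 5 6 8 9 10 8 8 7 8
A[mid]=10>6: swap A[3],A[5]; hi=4 → 5 6 6 6 5 10 8 9 10 8 8 7 8
A[mid]=6=6: mid=4
A[mid]=5<6: swap A[1],A[4]; lo=2,mid=5 → 5 5 6 6 6 10 8 9 10 8 8 7 8
end: lo=2, hi=4; A = 5 5 6 6 6 10 8 9 10 8 8 7 8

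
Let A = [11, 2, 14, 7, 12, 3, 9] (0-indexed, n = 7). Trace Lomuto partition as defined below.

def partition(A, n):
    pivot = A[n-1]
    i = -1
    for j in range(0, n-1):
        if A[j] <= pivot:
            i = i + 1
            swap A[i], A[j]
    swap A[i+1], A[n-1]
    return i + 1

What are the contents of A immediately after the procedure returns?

[2, 7, 3, 9, 12, 14, 11]

pivot=9, i=-1
j=0: 11>9, skip
j=1: 2≤9, i=0, swap(0,1) ⇒ [2, 11, 14, 7, 12, 3, 9]
j=2: 14>9, skip
j=3: 7≤9, i=1, swap(1,3) ⇒ [2, 7, 14, 11, 12, 3, 9]
j=4: 12>9, skip
j=5: 3≤9, i=2, swap(2,5) ⇒ [2, 7, 3, 11, 12, 14, 9]
swap(3,6) ⇒ [2, 7, 3, 9, 12, 14, 11]; return 3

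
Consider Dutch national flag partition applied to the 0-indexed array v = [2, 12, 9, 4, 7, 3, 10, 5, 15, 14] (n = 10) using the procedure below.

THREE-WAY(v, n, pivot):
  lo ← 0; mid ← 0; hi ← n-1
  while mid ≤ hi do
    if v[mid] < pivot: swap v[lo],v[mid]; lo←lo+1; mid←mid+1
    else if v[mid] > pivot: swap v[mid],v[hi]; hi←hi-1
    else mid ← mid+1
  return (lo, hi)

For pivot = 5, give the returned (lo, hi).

pivot = 5; lo=0, mid=0, hi=9
v[mid]=2<5: swap v[0],v[0]; lo=1,mid=1 → [2, 12, 9, 4, 7, 3, 10, 5, 15, 14]
v[mid]=12>5: swap v[1],v[9]; hi=8 → [2, 14, 9, 4, 7, 3, 10, 5, 15, 12]
v[mid]=14>5: swap v[1],v[8]; hi=7 → [2, 15, 9, 4, 7, 3, 10, 5, 14, 12]
v[mid]=15>5: swap v[1],v[7]; hi=6 → [2, 5, 9, 4, 7, 3, 10, 15, 14, 12]
v[mid]=5=5: mid=2
v[mid]=9>5: swap v[2],v[6]; hi=5 → [2, 5, 10, 4, 7, 3, 9, 15, 14, 12]
v[mid]=10>5: swap v[2],v[5]; hi=4 → [2, 5, 3, 4, 7, 10, 9, 15, 14, 12]
v[mid]=3<5: swap v[1],v[2]; lo=2,mid=3 → [2, 3, 5, 4, 7, 10, 9, 15, 14, 12]
v[mid]=4<5: swap v[2],v[3]; lo=3,mid=4 → [2, 3, 4, 5, 7, 10, 9, 15, 14, 12]
v[mid]=7>5: swap v[4],v[4]; hi=3 → [2, 3, 4, 5, 7, 10, 9, 15, 14, 12]
end: lo=3, hi=3; v = [2, 3, 4, 5, 7, 10, 9, 15, 14, 12]

(3, 3)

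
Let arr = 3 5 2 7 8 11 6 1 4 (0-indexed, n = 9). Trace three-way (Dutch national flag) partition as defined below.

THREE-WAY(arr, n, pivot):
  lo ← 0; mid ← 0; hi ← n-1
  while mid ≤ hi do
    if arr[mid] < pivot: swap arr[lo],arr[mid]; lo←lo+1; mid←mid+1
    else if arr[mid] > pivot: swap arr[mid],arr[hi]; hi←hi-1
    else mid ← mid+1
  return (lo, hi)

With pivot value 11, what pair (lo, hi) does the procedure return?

lo=0 mid=0 hi=8
3<11: swap(0,0), lo=1 mid=1 ⇒ 3 5 2 7 8 11 6 1 4
5<11: swap(1,1), lo=2 mid=2 ⇒ 3 5 2 7 8 11 6 1 4
2<11: swap(2,2), lo=3 mid=3 ⇒ 3 5 2 7 8 11 6 1 4
7<11: swap(3,3), lo=4 mid=4 ⇒ 3 5 2 7 8 11 6 1 4
8<11: swap(4,4), lo=5 mid=5 ⇒ 3 5 2 7 8 11 6 1 4
11=11: mid=6
6<11: swap(5,6), lo=6 mid=7 ⇒ 3 5 2 7 8 6 11 1 4
1<11: swap(6,7), lo=7 mid=8 ⇒ 3 5 2 7 8 6 1 11 4
4<11: swap(7,8), lo=8 mid=9 ⇒ 3 5 2 7 8 6 1 4 11
done. lo=8 hi=8; arr=3 5 2 7 8 6 1 4 11

(8, 8)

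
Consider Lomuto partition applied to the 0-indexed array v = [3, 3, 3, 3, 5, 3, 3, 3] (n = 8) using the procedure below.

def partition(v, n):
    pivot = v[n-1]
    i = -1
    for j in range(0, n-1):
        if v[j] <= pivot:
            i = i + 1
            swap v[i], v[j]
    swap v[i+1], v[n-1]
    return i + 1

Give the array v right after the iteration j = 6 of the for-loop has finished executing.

[3, 3, 3, 3, 3, 3, 5, 3]

pivot = v[7] = 3; i = -1
j=0: v[0]=3 ≤ 3 → i=0, swap v[0],v[0] (no change) → [3, 3, 3, 3, 5, 3, 3, 3]
j=1: v[1]=3 ≤ 3 → i=1, swap v[1],v[1] (no change) → [3, 3, 3, 3, 5, 3, 3, 3]
j=2: v[2]=3 ≤ 3 → i=2, swap v[2],v[2] (no change) → [3, 3, 3, 3, 5, 3, 3, 3]
j=3: v[3]=3 ≤ 3 → i=3, swap v[3],v[3] (no change) → [3, 3, 3, 3, 5, 3, 3, 3]
j=4: v[4]=5 > 3 → no swap
j=5: v[5]=3 ≤ 3 → i=4, swap v[4],v[5] → [3, 3, 3, 3, 3, 5, 3, 3]
j=6: v[6]=3 ≤ 3 → i=5, swap v[5],v[6] → [3, 3, 3, 3, 3, 3, 5, 3]
(after j=6) v = [3, 3, 3, 3, 3, 3, 5, 3]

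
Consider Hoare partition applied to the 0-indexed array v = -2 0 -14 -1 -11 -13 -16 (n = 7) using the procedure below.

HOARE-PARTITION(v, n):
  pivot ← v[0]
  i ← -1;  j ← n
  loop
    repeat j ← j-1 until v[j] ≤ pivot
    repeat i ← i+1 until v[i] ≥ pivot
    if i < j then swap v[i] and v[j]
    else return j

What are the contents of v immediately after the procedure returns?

-16 -13 -14 -11 -1 0 -2

pivot=-2
j stops at 6 (-16), i stops at 0 (-2); swap ⇒ -16 0 -14 -1 -11 -13 -2
j stops at 5 (-13), i stops at 1 (0); swap ⇒ -16 -13 -14 -1 -11 0 -2
j stops at 4 (-11), i stops at 3 (-1); swap ⇒ -16 -13 -14 -11 -1 0 -2
j stops at 3, i stops at 4; i≥j ⇒ return 3. v=-16 -13 -14 -11 -1 0 -2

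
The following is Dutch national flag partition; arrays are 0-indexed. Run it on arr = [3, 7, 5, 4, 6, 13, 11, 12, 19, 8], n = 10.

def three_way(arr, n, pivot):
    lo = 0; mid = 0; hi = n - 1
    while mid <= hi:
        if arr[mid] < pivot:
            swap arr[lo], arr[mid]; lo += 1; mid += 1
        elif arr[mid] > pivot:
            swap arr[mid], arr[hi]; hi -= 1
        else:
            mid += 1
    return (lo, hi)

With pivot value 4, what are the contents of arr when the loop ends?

pivot = 4; lo=0, mid=0, hi=9
arr[mid]=3<4: swap arr[0],arr[0]; lo=1,mid=1 → [3, 7, 5, 4, 6, 13, 11, 12, 19, 8]
arr[mid]=7>4: swap arr[1],arr[9]; hi=8 → [3, 8, 5, 4, 6, 13, 11, 12, 19, 7]
arr[mid]=8>4: swap arr[1],arr[8]; hi=7 → [3, 19, 5, 4, 6, 13, 11, 12, 8, 7]
arr[mid]=19>4: swap arr[1],arr[7]; hi=6 → [3, 12, 5, 4, 6, 13, 11, 19, 8, 7]
arr[mid]=12>4: swap arr[1],arr[6]; hi=5 → [3, 11, 5, 4, 6, 13, 12, 19, 8, 7]
arr[mid]=11>4: swap arr[1],arr[5]; hi=4 → [3, 13, 5, 4, 6, 11, 12, 19, 8, 7]
arr[mid]=13>4: swap arr[1],arr[4]; hi=3 → [3, 6, 5, 4, 13, 11, 12, 19, 8, 7]
arr[mid]=6>4: swap arr[1],arr[3]; hi=2 → [3, 4, 5, 6, 13, 11, 12, 19, 8, 7]
arr[mid]=4=4: mid=2
arr[mid]=5>4: swap arr[2],arr[2]; hi=1 → [3, 4, 5, 6, 13, 11, 12, 19, 8, 7]
end: lo=1, hi=1; arr = [3, 4, 5, 6, 13, 11, 12, 19, 8, 7]

[3, 4, 5, 6, 13, 11, 12, 19, 8, 7]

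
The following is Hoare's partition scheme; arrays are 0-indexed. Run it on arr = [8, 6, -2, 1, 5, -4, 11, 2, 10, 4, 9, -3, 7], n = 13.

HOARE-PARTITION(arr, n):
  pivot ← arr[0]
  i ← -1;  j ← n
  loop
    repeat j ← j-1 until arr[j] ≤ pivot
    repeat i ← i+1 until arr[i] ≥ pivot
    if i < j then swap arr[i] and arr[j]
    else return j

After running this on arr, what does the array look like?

pivot=8
j stops at 12 (7), i stops at 0 (8); swap ⇒ [7, 6, -2, 1, 5, -4, 11, 2, 10, 4, 9, -3, 8]
j stops at 11 (-3), i stops at 6 (11); swap ⇒ [7, 6, -2, 1, 5, -4, -3, 2, 10, 4, 9, 11, 8]
j stops at 9 (4), i stops at 8 (10); swap ⇒ [7, 6, -2, 1, 5, -4, -3, 2, 4, 10, 9, 11, 8]
j stops at 8, i stops at 9; i≥j ⇒ return 8. arr=[7, 6, -2, 1, 5, -4, -3, 2, 4, 10, 9, 11, 8]

[7, 6, -2, 1, 5, -4, -3, 2, 4, 10, 9, 11, 8]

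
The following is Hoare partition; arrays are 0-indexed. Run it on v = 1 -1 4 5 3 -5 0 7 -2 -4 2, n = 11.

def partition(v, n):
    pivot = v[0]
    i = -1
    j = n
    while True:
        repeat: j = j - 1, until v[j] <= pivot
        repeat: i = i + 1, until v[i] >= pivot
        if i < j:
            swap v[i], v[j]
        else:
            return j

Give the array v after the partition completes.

-4 -1 -2 0 -5 3 5 7 4 1 2

pivot = v[0] = 1; i = -1, j = 11
j→9 (v[9]=-4≤1), i→0 (v[0]=1≥1); i<j, swap → -4 -1 4 5 3 -5 0 7 -2 1 2
j→8 (v[8]=-2≤1), i→2 (v[2]=4≥1); i<j, swap → -4 -1 -2 5 3 -5 0 7 4 1 2
j→6 (v[6]=0≤1), i→3 (v[3]=5≥1); i<j, swap → -4 -1 -2 0 3 -5 5 7 4 1 2
j→5 (v[5]=-5≤1), i→4 (v[4]=3≥1); i<j, swap → -4 -1 -2 0 -5 3 5 7 4 1 2
j→4, i→5; i≥j, return j=4. v = -4 -1 -2 0 -5 3 5 7 4 1 2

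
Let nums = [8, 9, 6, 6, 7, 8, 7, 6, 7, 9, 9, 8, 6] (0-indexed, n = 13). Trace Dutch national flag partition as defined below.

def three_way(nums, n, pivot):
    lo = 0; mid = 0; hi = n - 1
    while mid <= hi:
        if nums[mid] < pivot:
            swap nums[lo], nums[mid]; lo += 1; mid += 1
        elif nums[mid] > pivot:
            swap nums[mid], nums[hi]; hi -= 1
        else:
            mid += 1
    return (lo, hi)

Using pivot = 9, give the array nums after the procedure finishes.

lo=0 mid=0 hi=12
8<9: swap(0,0), lo=1 mid=1 ⇒ [8, 9, 6, 6, 7, 8, 7, 6, 7, 9, 9, 8, 6]
9=9: mid=2
6<9: swap(1,2), lo=2 mid=3 ⇒ [8, 6, 9, 6, 7, 8, 7, 6, 7, 9, 9, 8, 6]
6<9: swap(2,3), lo=3 mid=4 ⇒ [8, 6, 6, 9, 7, 8, 7, 6, 7, 9, 9, 8, 6]
7<9: swap(3,4), lo=4 mid=5 ⇒ [8, 6, 6, 7, 9, 8, 7, 6, 7, 9, 9, 8, 6]
8<9: swap(4,5), lo=5 mid=6 ⇒ [8, 6, 6, 7, 8, 9, 7, 6, 7, 9, 9, 8, 6]
7<9: swap(5,6), lo=6 mid=7 ⇒ [8, 6, 6, 7, 8, 7, 9, 6, 7, 9, 9, 8, 6]
6<9: swap(6,7), lo=7 mid=8 ⇒ [8, 6, 6, 7, 8, 7, 6, 9, 7, 9, 9, 8, 6]
7<9: swap(7,8), lo=8 mid=9 ⇒ [8, 6, 6, 7, 8, 7, 6, 7, 9, 9, 9, 8, 6]
9=9: mid=10
9=9: mid=11
8<9: swap(8,11), lo=9 mid=12 ⇒ [8, 6, 6, 7, 8, 7, 6, 7, 8, 9, 9, 9, 6]
6<9: swap(9,12), lo=10 mid=13 ⇒ [8, 6, 6, 7, 8, 7, 6, 7, 8, 6, 9, 9, 9]
done. lo=10 hi=12; nums=[8, 6, 6, 7, 8, 7, 6, 7, 8, 6, 9, 9, 9]

[8, 6, 6, 7, 8, 7, 6, 7, 8, 6, 9, 9, 9]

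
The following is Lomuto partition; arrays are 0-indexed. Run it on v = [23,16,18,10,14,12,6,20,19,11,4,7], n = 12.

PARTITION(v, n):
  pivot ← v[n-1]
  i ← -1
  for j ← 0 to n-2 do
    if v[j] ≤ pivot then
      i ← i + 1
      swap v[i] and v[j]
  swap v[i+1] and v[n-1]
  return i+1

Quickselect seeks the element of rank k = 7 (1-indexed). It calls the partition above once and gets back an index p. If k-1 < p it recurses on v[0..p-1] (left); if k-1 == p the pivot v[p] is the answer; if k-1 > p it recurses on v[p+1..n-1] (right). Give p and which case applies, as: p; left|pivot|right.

2; right

pivot = v[11] = 7; i = -1
j=0: v[0]=23 > 7 → no swap
j=1: v[1]=16 > 7 → no swap
j=2: v[2]=18 > 7 → no swap
j=3: v[3]=10 > 7 → no swap
j=4: v[4]=14 > 7 → no swap
j=5: v[5]=12 > 7 → no swap
j=6: v[6]=6 ≤ 7 → i=0, swap v[0],v[6] → [6,16,18,10,14,12,23,20,19,11,4,7]
j=7: v[7]=20 > 7 → no swap
j=8: v[8]=19 > 7 → no swap
j=9: v[9]=11 > 7 → no swap
j=10: v[10]=4 ≤ 7 → i=1, swap v[1],v[10] → [6,4,18,10,14,12,23,20,19,11,16,7]
final swap v[2],v[11] → [6,4,7,10,14,12,23,20,19,11,16,18]; return 2
p = 2; k-1 = 6 > 2 ⇒ right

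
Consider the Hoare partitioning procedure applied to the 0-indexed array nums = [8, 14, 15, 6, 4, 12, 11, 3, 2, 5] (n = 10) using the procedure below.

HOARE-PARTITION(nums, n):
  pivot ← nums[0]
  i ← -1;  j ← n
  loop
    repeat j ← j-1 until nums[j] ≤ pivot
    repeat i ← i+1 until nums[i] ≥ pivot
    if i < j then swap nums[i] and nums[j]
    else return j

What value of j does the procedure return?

pivot = nums[0] = 8; i = -1, j = 10
j→9 (nums[9]=5≤8), i→0 (nums[0]=8≥8); i<j, swap → [5, 14, 15, 6, 4, 12, 11, 3, 2, 8]
j→8 (nums[8]=2≤8), i→1 (nums[1]=14≥8); i<j, swap → [5, 2, 15, 6, 4, 12, 11, 3, 14, 8]
j→7 (nums[7]=3≤8), i→2 (nums[2]=15≥8); i<j, swap → [5, 2, 3, 6, 4, 12, 11, 15, 14, 8]
j→4, i→5; i≥j, return j=4. nums = [5, 2, 3, 6, 4, 12, 11, 15, 14, 8]

4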